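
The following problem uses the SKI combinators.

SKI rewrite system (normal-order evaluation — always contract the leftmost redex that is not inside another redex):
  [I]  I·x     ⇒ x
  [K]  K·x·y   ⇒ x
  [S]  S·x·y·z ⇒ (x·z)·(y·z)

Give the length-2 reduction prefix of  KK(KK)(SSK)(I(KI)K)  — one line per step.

  start: KK(KK)(SSK)(I(KI)K)
  →1  K(SSK)(I(KI)K)
  →2  SSK

Answer: after 2 steps: SSK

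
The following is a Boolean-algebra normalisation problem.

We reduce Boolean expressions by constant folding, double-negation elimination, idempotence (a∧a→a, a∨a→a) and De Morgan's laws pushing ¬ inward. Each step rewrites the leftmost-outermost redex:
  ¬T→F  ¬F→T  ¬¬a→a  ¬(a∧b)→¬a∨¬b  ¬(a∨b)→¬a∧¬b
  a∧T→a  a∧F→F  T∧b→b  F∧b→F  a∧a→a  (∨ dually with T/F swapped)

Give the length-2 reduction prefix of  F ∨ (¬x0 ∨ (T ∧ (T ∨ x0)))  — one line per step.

  start: F ∨ (¬x0 ∨ (T ∧ (T ∨ x0)))
  [1] ¬x0 ∨ (T ∧ (T ∨ x0))
  [2] ¬x0 ∨ (T ∨ x0)

Answer: after 2 steps: ¬x0 ∨ (T ∨ x0)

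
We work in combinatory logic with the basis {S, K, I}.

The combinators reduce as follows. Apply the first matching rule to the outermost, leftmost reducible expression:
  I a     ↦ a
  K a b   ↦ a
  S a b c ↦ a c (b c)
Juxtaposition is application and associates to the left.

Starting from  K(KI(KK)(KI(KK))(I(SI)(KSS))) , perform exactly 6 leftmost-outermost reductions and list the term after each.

Answer: after 6 steps: K(SIS)

Derivation:
  start: K(KI(KK)(KI(KK))(I(SI)(KSS)))
  [1] K(I(KI(KK))(I(SI)(KSS)))
  [2] K(KI(KK)(I(SI)(KSS)))
  [3] K(I(I(SI)(KSS)))
  [4] K(I(SI)(KSS))
  [5] K(SI(KSS))
  [6] K(SIS)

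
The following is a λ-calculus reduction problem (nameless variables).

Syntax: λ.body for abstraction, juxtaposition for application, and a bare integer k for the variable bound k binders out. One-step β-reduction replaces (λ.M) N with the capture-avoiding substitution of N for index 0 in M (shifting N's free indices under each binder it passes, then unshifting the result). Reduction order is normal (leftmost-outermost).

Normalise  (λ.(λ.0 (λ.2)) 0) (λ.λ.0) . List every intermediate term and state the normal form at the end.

  start: (λ.(λ.0 (λ.2)) 0) (λ.λ.0)
  step 1: (λ.0 (λ.λ.λ.0)) (λ.λ.0)
  step 2: (λ.λ.0) (λ.λ.λ.0)
  step 3: λ.0

Answer: normal form = λ.0  (in 3 steps)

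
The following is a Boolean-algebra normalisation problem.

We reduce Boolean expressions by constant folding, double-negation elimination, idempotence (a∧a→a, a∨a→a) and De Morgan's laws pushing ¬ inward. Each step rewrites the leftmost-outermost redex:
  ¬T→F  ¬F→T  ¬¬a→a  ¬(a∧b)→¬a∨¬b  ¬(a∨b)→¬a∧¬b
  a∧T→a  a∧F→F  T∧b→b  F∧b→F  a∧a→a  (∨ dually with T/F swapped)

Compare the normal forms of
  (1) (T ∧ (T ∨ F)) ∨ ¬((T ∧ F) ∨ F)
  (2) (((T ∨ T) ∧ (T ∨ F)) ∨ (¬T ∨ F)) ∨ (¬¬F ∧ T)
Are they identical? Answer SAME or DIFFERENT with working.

Answer: SAME — A ⇓ T, B ⇓ T

Reduction:
Term A:
  start: (T ∧ (T ∨ F)) ∨ ¬((T ∧ F) ∨ F)
  →1  (T ∨ F) ∨ ¬((T ∧ F) ∨ F)
  →2  T ∨ ¬((T ∧ F) ∨ F)
  →3  T

Term B:
  start: (((T ∨ T) ∧ (T ∨ F)) ∨ (¬T ∨ F)) ∨ (¬¬F ∧ T)
  →1  ((T ∧ (T ∨ F)) ∨ (¬T ∨ F)) ∨ (¬¬F ∧ T)
  →2  ((T ∨ F) ∨ (¬T ∨ F)) ∨ (¬¬F ∧ T)
  →3  (T ∨ (¬T ∨ F)) ∨ (¬¬F ∧ T)
  →4  T ∨ (¬¬F ∧ T)
  →5  T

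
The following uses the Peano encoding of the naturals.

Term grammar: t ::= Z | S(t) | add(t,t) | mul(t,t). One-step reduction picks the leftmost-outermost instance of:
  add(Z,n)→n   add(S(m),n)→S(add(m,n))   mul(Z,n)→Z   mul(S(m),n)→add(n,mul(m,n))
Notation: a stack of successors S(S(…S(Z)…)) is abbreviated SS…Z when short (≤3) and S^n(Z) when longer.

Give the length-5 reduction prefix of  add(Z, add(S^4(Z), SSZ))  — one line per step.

Answer: after 5 steps: S(S(S(S(add(Z, SSZ)))))

Reduction:
  start: add(Z, add(S^4(Z), SSZ))
  [1] add(S^4(Z), SSZ)
  [2] S(add(SSSZ, SSZ))
  [3] S(S(add(SSZ, SSZ)))
  [4] S(S(S(add(SZ, SSZ))))
  [5] S(S(S(S(add(Z, SSZ)))))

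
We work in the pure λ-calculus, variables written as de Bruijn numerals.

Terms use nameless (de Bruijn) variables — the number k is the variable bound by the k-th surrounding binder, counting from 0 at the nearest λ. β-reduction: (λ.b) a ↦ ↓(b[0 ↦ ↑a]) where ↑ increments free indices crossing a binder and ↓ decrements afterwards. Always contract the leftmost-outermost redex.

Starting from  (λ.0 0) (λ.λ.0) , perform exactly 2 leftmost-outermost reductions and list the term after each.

  start: (λ.0 0) (λ.λ.0)
  [1] (λ.λ.0) (λ.λ.0)
  [2] λ.0

Answer: after 2 steps: λ.0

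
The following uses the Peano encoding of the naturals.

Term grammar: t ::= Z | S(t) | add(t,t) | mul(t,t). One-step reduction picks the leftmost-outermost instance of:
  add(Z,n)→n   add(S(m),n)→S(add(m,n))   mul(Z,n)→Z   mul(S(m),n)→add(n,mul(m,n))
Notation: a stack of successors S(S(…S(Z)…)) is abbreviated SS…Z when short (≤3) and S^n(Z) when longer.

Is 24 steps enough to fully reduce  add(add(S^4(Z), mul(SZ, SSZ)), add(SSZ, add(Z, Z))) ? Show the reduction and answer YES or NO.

Answer: YES — reaches normal form S^8(Z) in 21 ≤ 24 steps

Working:
  start: add(add(S^4(Z), mul(SZ, SSZ)), add(SSZ, add(Z, Z)))
  [1] add(S(add(SSSZ, mul(SZ, SSZ))), add(SSZ, add(Z, Z)))
  [2] S(add(add(SSSZ, mul(SZ, SSZ)), add(SSZ, add(Z, Z))))
  [3] S(add(S(add(SSZ, mul(SZ, SSZ))), add(SSZ, add(Z, Z))))
  [4] S(S(add(add(SSZ, mul(SZ, SSZ)), add(SSZ, add(Z, Z)))))
  [5] S(S(add(S(add(SZ, mul(SZ, SSZ))), add(SSZ, add(Z, Z)))))
  [6] S(S(S(add(add(SZ, mul(SZ, SSZ)), add(SSZ, add(Z, Z))))))
  [7] S(S(S(add(S(add(Z, mul(SZ, SSZ))), add(SSZ, add(Z, Z))))))
  [8] S(S(S(S(add(add(Z, mul(SZ, SSZ)), add(SSZ, add(Z, Z)))))))
  [9] S(S(S(S(add(mul(SZ, SSZ), add(SSZ, add(Z, Z)))))))
  [10] S(S(S(S(add(add(SSZ, mul(Z, SSZ)), add(SSZ, add(Z, Z)))))))
  [11] S(S(S(S(add(S(add(SZ, mul(Z, SSZ))), add(SSZ, add(Z, Z)))))))
  [12] S(S(S(S(S(add(add(SZ, mul(Z, SSZ)), add(SSZ, add(Z, Z))))))))
  [13] S(S(S(S(S(add(S(add(Z, mul(Z, SSZ))), add(SSZ, add(Z, Z))))))))
  [14] S(S(S(S(S(S(add(add(Z, mul(Z, SSZ)), add(SSZ, add(Z, Z)))))))))
  [15] S(S(S(S(S(S(add(mul(Z, SSZ), add(SSZ, add(Z, Z)))))))))
  [16] S(S(S(S(S(S(add(Z, add(SSZ, add(Z, Z)))))))))
  [17] S(S(S(S(S(S(add(SSZ, add(Z, Z))))))))
  [18] S(S(S(S(S(S(S(add(SZ, add(Z, Z)))))))))
  [19] S(S(S(S(S(S(S(S(add(Z, add(Z, Z))))))))))
  [20] S(S(S(S(S(S(S(S(add(Z, Z)))))))))
  [21] S^8(Z)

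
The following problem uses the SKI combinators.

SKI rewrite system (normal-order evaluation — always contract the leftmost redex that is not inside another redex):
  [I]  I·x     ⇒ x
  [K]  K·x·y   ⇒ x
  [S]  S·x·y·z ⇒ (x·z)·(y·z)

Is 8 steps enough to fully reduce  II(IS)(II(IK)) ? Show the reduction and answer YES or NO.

Answer: YES — reaches normal form SK in 6 ≤ 8 steps

Reduction:
  start: II(IS)(II(IK))
  step 1: I(IS)(II(IK))
  step 2: IS(II(IK))
  step 3: S(II(IK))
  step 4: S(I(IK))
  step 5: S(IK)
  step 6: SK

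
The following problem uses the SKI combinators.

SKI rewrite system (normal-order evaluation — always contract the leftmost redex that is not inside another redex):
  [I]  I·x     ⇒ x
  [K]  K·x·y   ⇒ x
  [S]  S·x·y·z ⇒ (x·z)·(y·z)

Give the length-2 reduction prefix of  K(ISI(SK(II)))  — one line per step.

Answer: after 2 steps: K(SI(SKI))

Reduction:
  start: K(ISI(SK(II)))
  [1] K(SI(SK(II)))
  [2] K(SI(SKI))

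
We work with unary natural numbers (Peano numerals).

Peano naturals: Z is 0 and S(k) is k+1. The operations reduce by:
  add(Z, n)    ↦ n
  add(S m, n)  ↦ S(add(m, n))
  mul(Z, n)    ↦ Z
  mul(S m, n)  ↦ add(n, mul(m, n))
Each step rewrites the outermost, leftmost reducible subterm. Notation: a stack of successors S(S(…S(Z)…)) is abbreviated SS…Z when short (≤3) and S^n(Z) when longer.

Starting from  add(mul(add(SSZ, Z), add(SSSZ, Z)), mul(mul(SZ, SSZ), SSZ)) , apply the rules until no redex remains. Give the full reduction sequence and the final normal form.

Answer: normal form = S^10(Z)  (in 43 steps)

Working:
  start: add(mul(add(SSZ, Z), add(SSSZ, Z)), mul(mul(SZ, SSZ), SSZ))
  [1] add(mul(S(add(SZ, Z)), add(SSSZ, Z)), mul(mul(SZ, SSZ), SSZ))
  [2] add(add(add(SSSZ, Z), mul(add(SZ, Z), add(SSSZ, Z))), mul(mul(SZ, SSZ), SSZ))
  [3] add(add(S(add(SSZ, Z)), mul(add(SZ, Z), add(SSSZ, Z))), mul(mul(SZ, SSZ), SSZ))
  [4] add(S(add(add(SSZ, Z), mul(add(SZ, Z), add(SSSZ, Z)))), mul(mul(SZ, SSZ), SSZ))
  [5] S(add(add(add(SSZ, Z), mul(add(SZ, Z), add(SSSZ, Z))), mul(mul(SZ, SSZ), SSZ)))
  [6] S(add(add(S(add(SZ, Z)), mul(add(SZ, Z), add(SSSZ, Z))), mul(mul(SZ, SSZ), SSZ)))
  [7] S(add(S(add(add(SZ, Z), mul(add(SZ, Z), add(SSSZ, Z)))), mul(mul(SZ, SSZ), SSZ)))
  [8] S(S(add(add(add(SZ, Z), mul(add(SZ, Z), add(SSSZ, Z))), mul(mul(SZ, SSZ), SSZ))))
  [9] S(S(add(add(S(add(Z, Z)), mul(add(SZ, Z), add(SSSZ, Z))), mul(mul(SZ, SSZ), SSZ))))
  [10] S(S(add(S(add(add(Z, Z), mul(add(SZ, Z), add(SSSZ, Z)))), mul(mul(SZ, SSZ), SSZ))))
  [11] S(S(S(add(add(add(Z, Z), mul(add(SZ, Z), add(SSSZ, Z))), mul(mul(SZ, SSZ), SSZ)))))
  [12] S(S(S(add(add(Z, mul(add(SZ, Z), add(SSSZ, Z))), mul(mul(SZ, SSZ), SSZ)))))
  [13] S(S(S(add(mul(add(SZ, Z), add(SSSZ, Z)), mul(mul(SZ, SSZ), SSZ)))))
  [14] S(S(S(add(mul(S(add(Z, Z)), add(SSSZ, Z)), mul(mul(SZ, SSZ), SSZ)))))
  [15] S(S(S(add(add(add(SSSZ, Z), mul(add(Z, Z), add(SSSZ, Z))), mul(mul(SZ, SSZ), SSZ)))))
  [16] S(S(S(add(add(S(add(SSZ, Z)), mul(add(Z, Z), add(SSSZ, Z))), mul(mul(SZ, SSZ), SSZ)))))
  [17] S(S(S(add(S(add(add(SSZ, Z), mul(add(Z, Z), add(SSSZ, Z)))), mul(mul(SZ, SSZ), SSZ)))))
  [18] S(S(S(S(add(add(add(SSZ, Z), mul(add(Z, Z), add(SSSZ, Z))), mul(mul(SZ, SSZ), SSZ))))))
  [19] S(S(S(S(add(add(S(add(SZ, Z)), mul(add(Z, Z), add(SSSZ, Z))), mul(mul(SZ, SSZ), SSZ))))))
  [20] S(S(S(S(add(S(add(add(SZ, Z), mul(add(Z, Z), add(SSSZ, Z)))), mul(mul(SZ, SSZ), SSZ))))))
  [21] S(S(S(S(S(add(add(add(SZ, Z), mul(add(Z, Z), add(SSSZ, Z))), mul(mul(SZ, SSZ), SSZ)))))))
  [22] S(S(S(S(S(add(add(S(add(Z, Z)), mul(add(Z, Z), add(SSSZ, Z))), mul(mul(SZ, SSZ), SSZ)))))))
  [23] S(S(S(S(S(add(S(add(add(Z, Z), mul(add(Z, Z), add(SSSZ, Z)))), mul(mul(SZ, SSZ), SSZ)))))))
  [24] S(S(S(S(S(S(add(add(add(Z, Z), mul(add(Z, Z), add(SSSZ, Z))), mul(mul(SZ, SSZ), SSZ))))))))
  [25] S(S(S(S(S(S(add(add(Z, mul(add(Z, Z), add(SSSZ, Z))), mul(mul(SZ, SSZ), SSZ))))))))
  [26] S(S(S(S(S(S(add(mul(add(Z, Z), add(SSSZ, Z)), mul(mul(SZ, SSZ), SSZ))))))))
  [27] S(S(S(S(S(S(add(mul(Z, add(SSSZ, Z)), mul(mul(SZ, SSZ), SSZ))))))))
  [28] S(S(S(S(S(S(add(Z, mul(mul(SZ, SSZ), SSZ))))))))
  [29] S(S(S(S(S(S(mul(mul(SZ, SSZ), SSZ)))))))
  [30] S(S(S(S(S(S(mul(add(SSZ, mul(Z, SSZ)), SSZ)))))))
  [31] S(S(S(S(S(S(mul(S(add(SZ, mul(Z, SSZ))), SSZ)))))))
  [32] S(S(S(S(S(S(add(SSZ, mul(add(SZ, mul(Z, SSZ)), SSZ))))))))
  [33] S(S(S(S(S(S(S(add(SZ, mul(add(SZ, mul(Z, SSZ)), SSZ)))))))))
  [34] S(S(S(S(S(S(S(S(add(Z, mul(add(SZ, mul(Z, SSZ)), SSZ))))))))))
  [35] S(S(S(S(S(S(S(S(mul(add(SZ, mul(Z, SSZ)), SSZ)))))))))
  [36] S(S(S(S(S(S(S(S(mul(S(add(Z, mul(Z, SSZ))), SSZ)))))))))
  [37] S(S(S(S(S(S(S(S(add(SSZ, mul(add(Z, mul(Z, SSZ)), SSZ))))))))))
  [38] S(S(S(S(S(S(S(S(S(add(SZ, mul(add(Z, mul(Z, SSZ)), SSZ)))))))))))
  [39] S(S(S(S(S(S(S(S(S(S(add(Z, mul(add(Z, mul(Z, SSZ)), SSZ))))))))))))
  [40] S(S(S(S(S(S(S(S(S(S(mul(add(Z, mul(Z, SSZ)), SSZ)))))))))))
  [41] S(S(S(S(S(S(S(S(S(S(mul(mul(Z, SSZ), SSZ)))))))))))
  [42] S(S(S(S(S(S(S(S(S(S(mul(Z, SSZ)))))))))))
  [43] S^10(Z)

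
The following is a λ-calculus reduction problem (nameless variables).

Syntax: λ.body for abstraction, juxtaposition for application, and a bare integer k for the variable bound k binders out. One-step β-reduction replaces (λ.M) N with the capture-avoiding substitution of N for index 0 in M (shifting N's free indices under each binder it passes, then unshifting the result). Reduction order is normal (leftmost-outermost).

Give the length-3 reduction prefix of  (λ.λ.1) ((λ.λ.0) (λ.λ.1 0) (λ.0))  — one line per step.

  start: (λ.λ.1) ((λ.λ.0) (λ.λ.1 0) (λ.0))
  [1] λ.(λ.λ.0) (λ.λ.1 0) (λ.0)
  [2] λ.(λ.0) (λ.0)
  [3] λ.λ.0

Answer: after 3 steps: λ.λ.0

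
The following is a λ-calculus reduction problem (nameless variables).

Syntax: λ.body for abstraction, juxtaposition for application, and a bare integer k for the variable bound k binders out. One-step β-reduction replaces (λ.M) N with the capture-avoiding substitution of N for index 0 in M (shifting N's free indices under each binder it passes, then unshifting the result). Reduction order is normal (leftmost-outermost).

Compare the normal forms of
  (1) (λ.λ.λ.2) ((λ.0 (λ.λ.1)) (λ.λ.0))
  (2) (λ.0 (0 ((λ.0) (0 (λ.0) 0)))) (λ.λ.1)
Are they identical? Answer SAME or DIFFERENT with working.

Term A:
  start: (λ.λ.λ.2) ((λ.0 (λ.λ.1)) (λ.λ.0))
  [1] λ.λ.(λ.0 (λ.λ.1)) (λ.λ.0)
  [2] λ.λ.(λ.λ.0) (λ.λ.1)
  [3] λ.λ.λ.0

Term B:
  start: (λ.0 (0 ((λ.0) (0 (λ.0) 0)))) (λ.λ.1)
  [1] (λ.λ.1) ((λ.λ.1) ((λ.0) ((λ.λ.1) (λ.0) (λ.λ.1))))
  [2] λ.(λ.λ.1) ((λ.0) ((λ.λ.1) (λ.0) (λ.λ.1)))
  [3] λ.λ.(λ.0) ((λ.λ.1) (λ.0) (λ.λ.1))
  [4] λ.λ.(λ.λ.1) (λ.0) (λ.λ.1)
  [5] λ.λ.(λ.λ.0) (λ.λ.1)
  [6] λ.λ.λ.0

Answer: SAME — A ⇓ λ.λ.λ.0, B ⇓ λ.λ.λ.0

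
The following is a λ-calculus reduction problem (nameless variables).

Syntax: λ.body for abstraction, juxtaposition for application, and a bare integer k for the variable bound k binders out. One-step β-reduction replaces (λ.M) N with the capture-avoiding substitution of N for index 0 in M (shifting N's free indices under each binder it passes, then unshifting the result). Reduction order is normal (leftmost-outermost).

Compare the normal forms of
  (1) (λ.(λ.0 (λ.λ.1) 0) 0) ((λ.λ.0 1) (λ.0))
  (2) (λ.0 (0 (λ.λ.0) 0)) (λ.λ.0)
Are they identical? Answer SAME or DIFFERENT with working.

Answer: SAME — A ⇓ λ.0, B ⇓ λ.0

Reduction:
Term A:
  start: (λ.(λ.0 (λ.λ.1) 0) 0) ((λ.λ.0 1) (λ.0))
  →1  (λ.0 (λ.λ.1) 0) ((λ.λ.0 1) (λ.0))
  →2  (λ.λ.0 1) (λ.0) (λ.λ.1) ((λ.λ.0 1) (λ.0))
  →3  (λ.0 (λ.0)) (λ.λ.1) ((λ.λ.0 1) (λ.0))
  →4  (λ.λ.1) (λ.0) ((λ.λ.0 1) (λ.0))
  →5  (λ.λ.0) ((λ.λ.0 1) (λ.0))
  →6  λ.0

Term B:
  start: (λ.0 (0 (λ.λ.0) 0)) (λ.λ.0)
  →1  (λ.λ.0) ((λ.λ.0) (λ.λ.0) (λ.λ.0))
  →2  λ.0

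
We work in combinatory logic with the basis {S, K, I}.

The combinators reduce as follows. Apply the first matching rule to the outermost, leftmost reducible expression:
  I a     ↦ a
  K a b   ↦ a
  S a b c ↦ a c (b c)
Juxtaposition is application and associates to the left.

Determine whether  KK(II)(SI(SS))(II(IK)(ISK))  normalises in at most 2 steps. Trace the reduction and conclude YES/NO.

  start: KK(II)(SI(SS))(II(IK)(ISK))
  step 1: K(SI(SS))(II(IK)(ISK))
  step 2: SI(SS)

Answer: YES — reaches normal form SI(SS) in 2 ≤ 2 steps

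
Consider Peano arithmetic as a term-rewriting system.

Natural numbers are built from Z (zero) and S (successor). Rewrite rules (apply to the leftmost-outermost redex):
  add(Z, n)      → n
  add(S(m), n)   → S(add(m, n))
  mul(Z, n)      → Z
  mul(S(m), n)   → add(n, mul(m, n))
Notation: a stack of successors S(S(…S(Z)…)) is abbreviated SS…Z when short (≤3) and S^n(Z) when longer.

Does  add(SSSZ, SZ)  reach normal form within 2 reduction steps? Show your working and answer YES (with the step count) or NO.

Answer: NO — after 2 steps the term is S(S(add(SZ, SZ))), not yet normal

Working:
  start: add(SSSZ, SZ)
  [1] S(add(SSZ, SZ))
  [2] S(S(add(SZ, SZ)))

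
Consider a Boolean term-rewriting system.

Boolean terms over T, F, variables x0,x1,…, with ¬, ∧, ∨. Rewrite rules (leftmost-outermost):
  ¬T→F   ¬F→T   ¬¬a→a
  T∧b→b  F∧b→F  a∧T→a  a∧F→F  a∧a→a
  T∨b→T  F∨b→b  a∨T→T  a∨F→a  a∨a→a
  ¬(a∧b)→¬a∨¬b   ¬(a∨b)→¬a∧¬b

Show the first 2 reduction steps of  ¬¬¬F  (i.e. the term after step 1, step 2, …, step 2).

  start: ¬¬¬F
  step 1: ¬F
  step 2: T

Answer: after 2 steps: T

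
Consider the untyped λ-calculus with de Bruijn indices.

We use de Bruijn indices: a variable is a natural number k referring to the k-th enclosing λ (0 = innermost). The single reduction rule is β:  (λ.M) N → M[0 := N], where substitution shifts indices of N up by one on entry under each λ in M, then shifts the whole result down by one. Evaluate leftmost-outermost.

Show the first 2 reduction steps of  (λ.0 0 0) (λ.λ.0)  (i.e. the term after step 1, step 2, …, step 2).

Answer: after 2 steps: (λ.0) (λ.λ.0)

Reduction:
  start: (λ.0 0 0) (λ.λ.0)
  step 1: (λ.λ.0) (λ.λ.0) (λ.λ.0)
  step 2: (λ.0) (λ.λ.0)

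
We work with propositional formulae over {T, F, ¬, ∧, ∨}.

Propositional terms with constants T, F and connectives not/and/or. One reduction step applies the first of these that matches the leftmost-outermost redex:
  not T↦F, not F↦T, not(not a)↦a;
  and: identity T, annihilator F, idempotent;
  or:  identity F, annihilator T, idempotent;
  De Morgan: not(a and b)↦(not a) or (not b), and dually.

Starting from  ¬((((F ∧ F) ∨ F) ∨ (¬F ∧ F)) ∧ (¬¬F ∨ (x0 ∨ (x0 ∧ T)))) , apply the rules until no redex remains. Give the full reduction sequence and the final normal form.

  start: ¬((((F ∧ F) ∨ F) ∨ (¬F ∧ F)) ∧ (¬¬F ∨ (x0 ∨ (x0 ∧ T))))
  [1] ¬(((F ∧ F) ∨ F) ∨ (¬F ∧ F)) ∨ ¬(¬¬F ∨ (x0 ∨ (x0 ∧ T)))
  [2] (¬((F ∧ F) ∨ F) ∧ ¬(¬F ∧ F)) ∨ ¬(¬¬F ∨ (x0 ∨ (x0 ∧ T)))
  [3] ((¬(F ∧ F) ∧ ¬F) ∧ ¬(¬F ∧ F)) ∨ ¬(¬¬F ∨ (x0 ∨ (x0 ∧ T)))
  [4] (((¬F ∨ ¬F) ∧ ¬F) ∧ ¬(¬F ∧ F)) ∨ ¬(¬¬F ∨ (x0 ∨ (x0 ∧ T)))
  [5] ((¬F ∧ ¬F) ∧ ¬(¬F ∧ F)) ∨ ¬(¬¬F ∨ (x0 ∨ (x0 ∧ T)))
  [6] (¬F ∧ ¬(¬F ∧ F)) ∨ ¬(¬¬F ∨ (x0 ∨ (x0 ∧ T)))
  [7] (T ∧ ¬(¬F ∧ F)) ∨ ¬(¬¬F ∨ (x0 ∨ (x0 ∧ T)))
  [8] ¬(¬F ∧ F) ∨ ¬(¬¬F ∨ (x0 ∨ (x0 ∧ T)))
  [9] (¬¬F ∨ ¬F) ∨ ¬(¬¬F ∨ (x0 ∨ (x0 ∧ T)))
  [10] (F ∨ ¬F) ∨ ¬(¬¬F ∨ (x0 ∨ (x0 ∧ T)))
  [11] ¬F ∨ ¬(¬¬F ∨ (x0 ∨ (x0 ∧ T)))
  [12] T ∨ ¬(¬¬F ∨ (x0 ∨ (x0 ∧ T)))
  [13] T

Answer: normal form = T  (in 13 steps)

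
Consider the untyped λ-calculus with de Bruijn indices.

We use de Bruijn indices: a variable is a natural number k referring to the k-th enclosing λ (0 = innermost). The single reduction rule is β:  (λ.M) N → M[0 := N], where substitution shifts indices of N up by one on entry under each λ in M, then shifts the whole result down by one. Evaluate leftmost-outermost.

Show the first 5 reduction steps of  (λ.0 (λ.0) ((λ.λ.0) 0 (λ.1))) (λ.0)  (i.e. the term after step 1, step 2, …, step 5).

Answer: after 5 steps: λ.λ.0

Working:
  start: (λ.0 (λ.0) ((λ.λ.0) 0 (λ.1))) (λ.0)
  →1  (λ.0) (λ.0) ((λ.λ.0) (λ.0) (λ.λ.0))
  →2  (λ.0) ((λ.λ.0) (λ.0) (λ.λ.0))
  →3  (λ.λ.0) (λ.0) (λ.λ.0)
  →4  (λ.0) (λ.λ.0)
  →5  λ.λ.0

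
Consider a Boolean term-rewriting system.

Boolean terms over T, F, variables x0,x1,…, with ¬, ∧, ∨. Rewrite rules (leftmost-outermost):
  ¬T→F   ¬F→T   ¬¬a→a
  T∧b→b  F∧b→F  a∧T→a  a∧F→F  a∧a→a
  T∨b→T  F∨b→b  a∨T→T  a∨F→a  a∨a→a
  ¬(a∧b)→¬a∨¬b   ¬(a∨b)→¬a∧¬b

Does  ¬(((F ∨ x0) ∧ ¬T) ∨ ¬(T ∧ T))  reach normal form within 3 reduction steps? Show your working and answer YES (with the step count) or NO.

  start: ¬(((F ∨ x0) ∧ ¬T) ∨ ¬(T ∧ T))
  [1] ¬((F ∨ x0) ∧ ¬T) ∧ ¬¬(T ∧ T)
  [2] (¬(F ∨ x0) ∨ ¬¬T) ∧ ¬¬(T ∧ T)
  [3] ((¬F ∧ ¬x0) ∨ ¬¬T) ∧ ¬¬(T ∧ T)

Answer: NO — after 3 steps the term is ((¬F ∧ ¬x0) ∨ ¬¬T) ∧ ¬¬(T ∧ T), not yet normal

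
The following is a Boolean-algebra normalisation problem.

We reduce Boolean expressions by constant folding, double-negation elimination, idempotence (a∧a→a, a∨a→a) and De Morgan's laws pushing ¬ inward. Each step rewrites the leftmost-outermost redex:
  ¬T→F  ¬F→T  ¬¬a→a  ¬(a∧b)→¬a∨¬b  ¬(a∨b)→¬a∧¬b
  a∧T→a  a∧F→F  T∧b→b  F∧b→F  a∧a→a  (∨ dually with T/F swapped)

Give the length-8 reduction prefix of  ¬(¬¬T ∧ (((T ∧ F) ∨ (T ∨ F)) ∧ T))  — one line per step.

  start: ¬(¬¬T ∧ (((T ∧ F) ∨ (T ∨ F)) ∧ T))
  step 1: ¬¬¬T ∨ ¬(((T ∧ F) ∨ (T ∨ F)) ∧ T)
  step 2: ¬T ∨ ¬(((T ∧ F) ∨ (T ∨ F)) ∧ T)
  step 3: F ∨ ¬(((T ∧ F) ∨ (T ∨ F)) ∧ T)
  step 4: ¬(((T ∧ F) ∨ (T ∨ F)) ∧ T)
  step 5: ¬((T ∧ F) ∨ (T ∨ F)) ∨ ¬T
  step 6: (¬(T ∧ F) ∧ ¬(T ∨ F)) ∨ ¬T
  step 7: ((¬T ∨ ¬F) ∧ ¬(T ∨ F)) ∨ ¬T
  step 8: ((F ∨ ¬F) ∧ ¬(T ∨ F)) ∨ ¬T

Answer: after 8 steps: ((F ∨ ¬F) ∧ ¬(T ∨ F)) ∨ ¬T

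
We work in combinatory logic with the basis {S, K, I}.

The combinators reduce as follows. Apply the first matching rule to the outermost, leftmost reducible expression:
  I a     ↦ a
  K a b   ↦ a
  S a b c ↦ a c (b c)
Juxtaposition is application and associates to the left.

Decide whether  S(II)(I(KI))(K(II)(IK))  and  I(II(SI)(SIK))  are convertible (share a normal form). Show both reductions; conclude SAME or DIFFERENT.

Term A:
  start: S(II)(I(KI))(K(II)(IK))
  →1  II(K(II)(IK))(I(KI)(K(II)(IK)))
  →2  I(K(II)(IK))(I(KI)(K(II)(IK)))
  →3  K(II)(IK)(I(KI)(K(II)(IK)))
  →4  II(I(KI)(K(II)(IK)))
  →5  I(I(KI)(K(II)(IK)))
  →6  I(KI)(K(II)(IK))
  →7  KI(K(II)(IK))
  →8  I

Term B:
  start: I(II(SI)(SIK))
  →1  II(SI)(SIK)
  →2  I(SI)(SIK)
  →3  SI(SIK)

Answer: DIFFERENT — A ⇓ I, B ⇓ SI(SIK)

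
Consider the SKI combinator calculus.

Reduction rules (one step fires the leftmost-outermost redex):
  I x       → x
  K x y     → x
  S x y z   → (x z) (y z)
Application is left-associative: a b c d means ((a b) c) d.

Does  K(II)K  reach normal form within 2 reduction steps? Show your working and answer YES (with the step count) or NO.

  start: K(II)K
  [1] II
  [2] I

Answer: YES — reaches normal form I in 2 ≤ 2 steps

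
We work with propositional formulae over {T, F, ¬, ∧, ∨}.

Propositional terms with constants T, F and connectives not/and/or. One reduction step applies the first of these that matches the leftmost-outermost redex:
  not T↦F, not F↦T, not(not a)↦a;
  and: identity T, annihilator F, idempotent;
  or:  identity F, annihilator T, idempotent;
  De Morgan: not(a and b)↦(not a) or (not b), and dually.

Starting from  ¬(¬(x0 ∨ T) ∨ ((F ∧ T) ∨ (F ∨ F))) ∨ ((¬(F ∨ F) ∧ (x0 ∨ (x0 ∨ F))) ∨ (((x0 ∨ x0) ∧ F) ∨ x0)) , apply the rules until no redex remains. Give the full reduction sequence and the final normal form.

Answer: normal form = T  (in 13 steps)

Working:
  start: ¬(¬(x0 ∨ T) ∨ ((F ∧ T) ∨ (F ∨ F))) ∨ ((¬(F ∨ F) ∧ (x0 ∨ (x0 ∨ F))) ∨ (((x0 ∨ x0) ∧ F) ∨ x0))
  [1] (¬¬(x0 ∨ T) ∧ ¬((F ∧ T) ∨ (F ∨ F))) ∨ ((¬(F ∨ F) ∧ (x0 ∨ (x0 ∨ F))) ∨ (((x0 ∨ x0) ∧ F) ∨ x0))
  [2] ((x0 ∨ T) ∧ ¬((F ∧ T) ∨ (F ∨ F))) ∨ ((¬(F ∨ F) ∧ (x0 ∨ (x0 ∨ F))) ∨ (((x0 ∨ x0) ∧ F) ∨ x0))
  [3] (T ∧ ¬((F ∧ T) ∨ (F ∨ F))) ∨ ((¬(F ∨ F) ∧ (x0 ∨ (x0 ∨ F))) ∨ (((x0 ∨ x0) ∧ F) ∨ x0))
  [4] ¬((F ∧ T) ∨ (F ∨ F)) ∨ ((¬(F ∨ F) ∧ (x0 ∨ (x0 ∨ F))) ∨ (((x0 ∨ x0) ∧ F) ∨ x0))
  [5] (¬(F ∧ T) ∧ ¬(F ∨ F)) ∨ ((¬(F ∨ F) ∧ (x0 ∨ (x0 ∨ F))) ∨ (((x0 ∨ x0) ∧ F) ∨ x0))
  [6] ((¬F ∨ ¬T) ∧ ¬(F ∨ F)) ∨ ((¬(F ∨ F) ∧ (x0 ∨ (x0 ∨ F))) ∨ (((x0 ∨ x0) ∧ F) ∨ x0))
  [7] ((T ∨ ¬T) ∧ ¬(F ∨ F)) ∨ ((¬(F ∨ F) ∧ (x0 ∨ (x0 ∨ F))) ∨ (((x0 ∨ x0) ∧ F) ∨ x0))
  [8] (T ∧ ¬(F ∨ F)) ∨ ((¬(F ∨ F) ∧ (x0 ∨ (x0 ∨ F))) ∨ (((x0 ∨ x0) ∧ F) ∨ x0))
  [9] ¬(F ∨ F) ∨ ((¬(F ∨ F) ∧ (x0 ∨ (x0 ∨ F))) ∨ (((x0 ∨ x0) ∧ F) ∨ x0))
  [10] (¬F ∧ ¬F) ∨ ((¬(F ∨ F) ∧ (x0 ∨ (x0 ∨ F))) ∨ (((x0 ∨ x0) ∧ F) ∨ x0))
  [11] ¬F ∨ ((¬(F ∨ F) ∧ (x0 ∨ (x0 ∨ F))) ∨ (((x0 ∨ x0) ∧ F) ∨ x0))
  [12] T ∨ ((¬(F ∨ F) ∧ (x0 ∨ (x0 ∨ F))) ∨ (((x0 ∨ x0) ∧ F) ∨ x0))
  [13] T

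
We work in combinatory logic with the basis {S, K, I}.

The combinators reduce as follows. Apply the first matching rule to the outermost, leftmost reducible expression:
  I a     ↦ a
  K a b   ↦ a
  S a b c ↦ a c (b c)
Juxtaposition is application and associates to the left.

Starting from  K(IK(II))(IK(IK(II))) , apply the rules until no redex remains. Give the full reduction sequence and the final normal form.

Answer: normal form = KI  (in 3 steps)

Reduction:
  start: K(IK(II))(IK(IK(II)))
  step 1: IK(II)
  step 2: K(II)
  step 3: KI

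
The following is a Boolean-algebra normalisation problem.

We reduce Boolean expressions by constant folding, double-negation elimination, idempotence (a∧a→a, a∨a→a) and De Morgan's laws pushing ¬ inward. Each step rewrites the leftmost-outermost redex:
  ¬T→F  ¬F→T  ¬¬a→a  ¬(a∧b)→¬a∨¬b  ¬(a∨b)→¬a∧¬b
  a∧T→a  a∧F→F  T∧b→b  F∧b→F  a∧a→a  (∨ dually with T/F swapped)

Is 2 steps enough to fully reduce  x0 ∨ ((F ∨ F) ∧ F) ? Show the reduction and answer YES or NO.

Answer: YES — reaches normal form x0 in 2 ≤ 2 steps

Working:
  start: x0 ∨ ((F ∨ F) ∧ F)
  step 1: x0 ∨ F
  step 2: x0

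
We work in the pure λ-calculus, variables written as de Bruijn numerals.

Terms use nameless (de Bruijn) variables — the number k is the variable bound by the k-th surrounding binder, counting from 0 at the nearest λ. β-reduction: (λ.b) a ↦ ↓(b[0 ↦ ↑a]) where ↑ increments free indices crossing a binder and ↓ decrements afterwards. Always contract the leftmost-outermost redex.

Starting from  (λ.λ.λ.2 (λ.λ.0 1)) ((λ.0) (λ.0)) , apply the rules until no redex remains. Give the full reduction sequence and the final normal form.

Answer: normal form = λ.λ.λ.λ.0 1  (in 3 steps)

Working:
  start: (λ.λ.λ.2 (λ.λ.0 1)) ((λ.0) (λ.0))
  step 1: λ.λ.(λ.0) (λ.0) (λ.λ.0 1)
  step 2: λ.λ.(λ.0) (λ.λ.0 1)
  step 3: λ.λ.λ.λ.0 1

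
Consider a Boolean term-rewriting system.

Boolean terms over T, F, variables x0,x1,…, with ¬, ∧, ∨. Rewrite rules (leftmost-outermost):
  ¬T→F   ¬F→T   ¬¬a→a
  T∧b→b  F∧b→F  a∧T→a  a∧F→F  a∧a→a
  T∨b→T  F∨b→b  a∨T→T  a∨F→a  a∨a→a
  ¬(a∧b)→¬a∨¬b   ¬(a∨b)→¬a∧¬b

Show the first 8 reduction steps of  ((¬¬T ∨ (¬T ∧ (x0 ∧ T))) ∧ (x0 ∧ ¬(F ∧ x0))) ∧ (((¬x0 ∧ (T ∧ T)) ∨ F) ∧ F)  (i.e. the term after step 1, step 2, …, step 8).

  start: ((¬¬T ∨ (¬T ∧ (x0 ∧ T))) ∧ (x0 ∧ ¬(F ∧ x0))) ∧ (((¬x0 ∧ (T ∧ T)) ∨ F) ∧ F)
  [1] ((T ∨ (¬T ∧ (x0 ∧ T))) ∧ (x0 ∧ ¬(F ∧ x0))) ∧ (((¬x0 ∧ (T ∧ T)) ∨ F) ∧ F)
  [2] (T ∧ (x0 ∧ ¬(F ∧ x0))) ∧ (((¬x0 ∧ (T ∧ T)) ∨ F) ∧ F)
  [3] (x0 ∧ ¬(F ∧ x0)) ∧ (((¬x0 ∧ (T ∧ T)) ∨ F) ∧ F)
  [4] (x0 ∧ (¬F ∨ ¬x0)) ∧ (((¬x0 ∧ (T ∧ T)) ∨ F) ∧ F)
  [5] (x0 ∧ (T ∨ ¬x0)) ∧ (((¬x0 ∧ (T ∧ T)) ∨ F) ∧ F)
  [6] (x0 ∧ T) ∧ (((¬x0 ∧ (T ∧ T)) ∨ F) ∧ F)
  [7] x0 ∧ (((¬x0 ∧ (T ∧ T)) ∨ F) ∧ F)
  [8] x0 ∧ F

Answer: after 8 steps: x0 ∧ F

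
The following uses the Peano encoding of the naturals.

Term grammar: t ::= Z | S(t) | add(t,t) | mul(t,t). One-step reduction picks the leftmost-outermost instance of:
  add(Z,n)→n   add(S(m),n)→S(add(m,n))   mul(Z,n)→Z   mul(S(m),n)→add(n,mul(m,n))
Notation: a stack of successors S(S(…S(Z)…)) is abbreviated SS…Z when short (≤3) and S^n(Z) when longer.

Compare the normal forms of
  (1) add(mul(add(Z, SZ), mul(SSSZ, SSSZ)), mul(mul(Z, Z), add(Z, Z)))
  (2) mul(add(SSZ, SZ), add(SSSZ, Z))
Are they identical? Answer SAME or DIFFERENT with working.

Term A:
  start: add(mul(add(Z, SZ), mul(SSSZ, SSSZ)), mul(mul(Z, Z), add(Z, Z)))
  →1  add(mul(SZ, mul(SSSZ, SSSZ)), mul(mul(Z, Z), add(Z, Z)))
  →2  add(add(mul(SSSZ, SSSZ), mul(Z, mul(SSSZ, SSSZ))), mul(mul(Z, Z), add(Z, Z)))
  →3  add(add(add(SSSZ, mul(SSZ, SSSZ)), mul(Z, mul(SSSZ, SSSZ))), mul(mul(Z, Z), add(Z, Z)))
  →4  add(add(S(add(SSZ, mul(SSZ, SSSZ))), mul(Z, mul(SSSZ, SSSZ))), mul(mul(Z, Z), add(Z, Z)))
  →5  add(S(add(add(SSZ, mul(SSZ, SSSZ)), mul(Z, mul(SSSZ, SSSZ)))), mul(mul(Z, Z), add(Z, Z)))
  →6  S(add(add(add(SSZ, mul(SSZ, SSSZ)), mul(Z, mul(SSSZ, SSSZ))), mul(mul(Z, Z), add(Z, Z))))
  →7  S(add(add(S(add(SZ, mul(SSZ, SSSZ))), mul(Z, mul(SSSZ, SSSZ))), mul(mul(Z, Z), add(Z, Z))))
  →8  S(add(S(add(add(SZ, mul(SSZ, SSSZ)), mul(Z, mul(SSSZ, SSSZ)))), mul(mul(Z, Z), add(Z, Z))))
  →9  S(S(add(add(add(SZ, mul(SSZ, SSSZ)), mul(Z, mul(SSSZ, SSSZ))), mul(mul(Z, Z), add(Z, Z)))))
  →10  S(S(add(add(S(add(Z, mul(SSZ, SSSZ))), mul(Z, mul(SSSZ, SSSZ))), mul(mul(Z, Z), add(Z, Z)))))
  →11  S(S(add(S(add(add(Z, mul(SSZ, SSSZ)), mul(Z, mul(SSSZ, SSSZ)))), mul(mul(Z, Z), add(Z, Z)))))
  →12  S(S(S(add(add(add(Z, mul(SSZ, SSSZ)), mul(Z, mul(SSSZ, SSSZ))), mul(mul(Z, Z), add(Z, Z))))))
  →13  S(S(S(add(add(mul(SSZ, SSSZ), mul(Z, mul(SSSZ, SSSZ))), mul(mul(Z, Z), add(Z, Z))))))
  →14  S(S(S(add(add(add(SSSZ, mul(SZ, SSSZ)), mul(Z, mul(SSSZ, SSSZ))), mul(mul(Z, Z), add(Z, Z))))))
  →15  S(S(S(add(add(S(add(SSZ, mul(SZ, SSSZ))), mul(Z, mul(SSSZ, SSSZ))), mul(mul(Z, Z), add(Z, Z))))))
  →16  S(S(S(add(S(add(add(SSZ, mul(SZ, SSSZ)), mul(Z, mul(SSSZ, SSSZ)))), mul(mul(Z, Z), add(Z, Z))))))
  →17  S(S(S(S(add(add(add(SSZ, mul(SZ, SSSZ)), mul(Z, mul(SSSZ, SSSZ))), mul(mul(Z, Z), add(Z, Z)))))))
  →18  S(S(S(S(add(add(S(add(SZ, mul(SZ, SSSZ))), mul(Z, mul(SSSZ, SSSZ))), mul(mul(Z, Z), add(Z, Z)))))))
  →19  S(S(S(S(add(S(add(add(SZ, mul(SZ, SSSZ)), mul(Z, mul(SSSZ, SSSZ)))), mul(mul(Z, Z), add(Z, Z)))))))
  →20  S(S(S(S(S(add(add(add(SZ, mul(SZ, SSSZ)), mul(Z, mul(SSSZ, SSSZ))), mul(mul(Z, Z), add(Z, Z))))))))
  →21  S(S(S(S(S(add(add(S(add(Z, mul(SZ, SSSZ))), mul(Z, mul(SSSZ, SSSZ))), mul(mul(Z, Z), add(Z, Z))))))))
  →22  S(S(S(S(S(add(S(add(add(Z, mul(SZ, SSSZ)), mul(Z, mul(SSSZ, SSSZ)))), mul(mul(Z, Z), add(Z, Z))))))))
  →23  S(S(S(S(S(S(add(add(add(Z, mul(SZ, SSSZ)), mul(Z, mul(SSSZ, SSSZ))), mul(mul(Z, Z), add(Z, Z)))))))))
  →24  S(S(S(S(S(S(add(add(mul(SZ, SSSZ), mul(Z, mul(SSSZ, SSSZ))), mul(mul(Z, Z), add(Z, Z)))))))))
  →25  S(S(S(S(S(S(add(add(add(SSSZ, mul(Z, SSSZ)), mul(Z, mul(SSSZ, SSSZ))), mul(mul(Z, Z), add(Z, Z)))))))))
  →26  S(S(S(S(S(S(add(add(S(add(SSZ, mul(Z, SSSZ))), mul(Z, mul(SSSZ, SSSZ))), mul(mul(Z, Z), add(Z, Z)))))))))
  →27  S(S(S(S(S(S(add(S(add(add(SSZ, mul(Z, SSSZ)), mul(Z, mul(SSSZ, SSSZ)))), mul(mul(Z, Z), add(Z, Z)))))))))
  →28  S(S(S(S(S(S(S(add(add(add(SSZ, mul(Z, SSSZ)), mul(Z, mul(SSSZ, SSSZ))), mul(mul(Z, Z), add(Z, Z))))))))))
  →29  S(S(S(S(S(S(S(add(add(S(add(SZ, mul(Z, SSSZ))), mul(Z, mul(SSSZ, SSSZ))), mul(mul(Z, Z), add(Z, Z))))))))))
  →30  S(S(S(S(S(S(S(add(S(add(add(SZ, mul(Z, SSSZ)), mul(Z, mul(SSSZ, SSSZ)))), mul(mul(Z, Z), add(Z, Z))))))))))
  →31  S(S(S(S(S(S(S(S(add(add(add(SZ, mul(Z, SSSZ)), mul(Z, mul(SSSZ, SSSZ))), mul(mul(Z, Z), add(Z, Z)))))))))))
  →32  S(S(S(S(S(S(S(S(add(add(S(add(Z, mul(Z, SSSZ))), mul(Z, mul(SSSZ, SSSZ))), mul(mul(Z, Z), add(Z, Z)))))))))))
  →33  S(S(S(S(S(S(S(S(add(S(add(add(Z, mul(Z, SSSZ)), mul(Z, mul(SSSZ, SSSZ)))), mul(mul(Z, Z), add(Z, Z)))))))))))
  →34  S(S(S(S(S(S(S(S(S(add(add(add(Z, mul(Z, SSSZ)), mul(Z, mul(SSSZ, SSSZ))), mul(mul(Z, Z), add(Z, Z))))))))))))
  →35  S(S(S(S(S(S(S(S(S(add(add(mul(Z, SSSZ), mul(Z, mul(SSSZ, SSSZ))), mul(mul(Z, Z), add(Z, Z))))))))))))
  →36  S(S(S(S(S(S(S(S(S(add(add(Z, mul(Z, mul(SSSZ, SSSZ))), mul(mul(Z, Z), add(Z, Z))))))))))))
  →37  S(S(S(S(S(S(S(S(S(add(mul(Z, mul(SSSZ, SSSZ)), mul(mul(Z, Z), add(Z, Z))))))))))))
  →38  S(S(S(S(S(S(S(S(S(add(Z, mul(mul(Z, Z), add(Z, Z))))))))))))
  →39  S(S(S(S(S(S(S(S(S(mul(mul(Z, Z), add(Z, Z)))))))))))
  →40  S(S(S(S(S(S(S(S(S(mul(Z, add(Z, Z)))))))))))
  →41  S^9(Z)

Term B:
  start: mul(add(SSZ, SZ), add(SSSZ, Z))
  →1  mul(S(add(SZ, SZ)), add(SSSZ, Z))
  →2  add(add(SSSZ, Z), mul(add(SZ, SZ), add(SSSZ, Z)))
  →3  add(S(add(SSZ, Z)), mul(add(SZ, SZ), add(SSSZ, Z)))
  →4  S(add(add(SSZ, Z), mul(add(SZ, SZ), add(SSSZ, Z))))
  →5  S(add(S(add(SZ, Z)), mul(add(SZ, SZ), add(SSSZ, Z))))
  →6  S(S(add(add(SZ, Z), mul(add(SZ, SZ), add(SSSZ, Z)))))
  →7  S(S(add(S(add(Z, Z)), mul(add(SZ, SZ), add(SSSZ, Z)))))
  →8  S(S(S(add(add(Z, Z), mul(add(SZ, SZ), add(SSSZ, Z))))))
  →9  S(S(S(add(Z, mul(add(SZ, SZ), add(SSSZ, Z))))))
  →10  S(S(S(mul(add(SZ, SZ), add(SSSZ, Z)))))
  →11  S(S(S(mul(S(add(Z, SZ)), add(SSSZ, Z)))))
  →12  S(S(S(add(add(SSSZ, Z), mul(add(Z, SZ), add(SSSZ, Z))))))
  →13  S(S(S(add(S(add(SSZ, Z)), mul(add(Z, SZ), add(SSSZ, Z))))))
  →14  S(S(S(S(add(add(SSZ, Z), mul(add(Z, SZ), add(SSSZ, Z)))))))
  →15  S(S(S(S(add(S(add(SZ, Z)), mul(add(Z, SZ), add(SSSZ, Z)))))))
  →16  S(S(S(S(S(add(add(SZ, Z), mul(add(Z, SZ), add(SSSZ, Z))))))))
  →17  S(S(S(S(S(add(S(add(Z, Z)), mul(add(Z, SZ), add(SSSZ, Z))))))))
  →18  S(S(S(S(S(S(add(add(Z, Z), mul(add(Z, SZ), add(SSSZ, Z)))))))))
  →19  S(S(S(S(S(S(add(Z, mul(add(Z, SZ), add(SSSZ, Z)))))))))
  →20  S(S(S(S(S(S(mul(add(Z, SZ), add(SSSZ, Z))))))))
  →21  S(S(S(S(S(S(mul(SZ, add(SSSZ, Z))))))))
  →22  S(S(S(S(S(S(add(add(SSSZ, Z), mul(Z, add(SSSZ, Z)))))))))
  →23  S(S(S(S(S(S(add(S(add(SSZ, Z)), mul(Z, add(SSSZ, Z)))))))))
  →24  S(S(S(S(S(S(S(add(add(SSZ, Z), mul(Z, add(SSSZ, Z))))))))))
  →25  S(S(S(S(S(S(S(add(S(add(SZ, Z)), mul(Z, add(SSSZ, Z))))))))))
  →26  S(S(S(S(S(S(S(S(add(add(SZ, Z), mul(Z, add(SSSZ, Z)))))))))))
  →27  S(S(S(S(S(S(S(S(add(S(add(Z, Z)), mul(Z, add(SSSZ, Z)))))))))))
  →28  S(S(S(S(S(S(S(S(S(add(add(Z, Z), mul(Z, add(SSSZ, Z))))))))))))
  →29  S(S(S(S(S(S(S(S(S(add(Z, mul(Z, add(SSSZ, Z))))))))))))
  →30  S(S(S(S(S(S(S(S(S(mul(Z, add(SSSZ, Z)))))))))))
  →31  S^9(Z)

Answer: SAME — A ⇓ S^9(Z), B ⇓ S^9(Z)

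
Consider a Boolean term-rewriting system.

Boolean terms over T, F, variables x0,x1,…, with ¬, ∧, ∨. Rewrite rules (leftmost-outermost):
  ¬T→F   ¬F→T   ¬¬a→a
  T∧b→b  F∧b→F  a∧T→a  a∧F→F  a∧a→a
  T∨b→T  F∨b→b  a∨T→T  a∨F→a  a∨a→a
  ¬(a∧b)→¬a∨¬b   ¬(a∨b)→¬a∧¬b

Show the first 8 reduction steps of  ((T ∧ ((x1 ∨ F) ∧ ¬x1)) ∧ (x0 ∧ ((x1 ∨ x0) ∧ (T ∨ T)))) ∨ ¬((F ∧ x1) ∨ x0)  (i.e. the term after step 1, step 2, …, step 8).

  start: ((T ∧ ((x1 ∨ F) ∧ ¬x1)) ∧ (x0 ∧ ((x1 ∨ x0) ∧ (T ∨ T)))) ∨ ¬((F ∧ x1) ∨ x0)
  [1] (((x1 ∨ F) ∧ ¬x1) ∧ (x0 ∧ ((x1 ∨ x0) ∧ (T ∨ T)))) ∨ ¬((F ∧ x1) ∨ x0)
  [2] ((x1 ∧ ¬x1) ∧ (x0 ∧ ((x1 ∨ x0) ∧ (T ∨ T)))) ∨ ¬((F ∧ x1) ∨ x0)
  [3] ((x1 ∧ ¬x1) ∧ (x0 ∧ ((x1 ∨ x0) ∧ T))) ∨ ¬((F ∧ x1) ∨ x0)
  [4] ((x1 ∧ ¬x1) ∧ (x0 ∧ (x1 ∨ x0))) ∨ ¬((F ∧ x1) ∨ x0)
  [5] ((x1 ∧ ¬x1) ∧ (x0 ∧ (x1 ∨ x0))) ∨ (¬(F ∧ x1) ∧ ¬x0)
  [6] ((x1 ∧ ¬x1) ∧ (x0 ∧ (x1 ∨ x0))) ∨ ((¬F ∨ ¬x1) ∧ ¬x0)
  [7] ((x1 ∧ ¬x1) ∧ (x0 ∧ (x1 ∨ x0))) ∨ ((T ∨ ¬x1) ∧ ¬x0)
  [8] ((x1 ∧ ¬x1) ∧ (x0 ∧ (x1 ∨ x0))) ∨ (T ∧ ¬x0)

Answer: after 8 steps: ((x1 ∧ ¬x1) ∧ (x0 ∧ (x1 ∨ x0))) ∨ (T ∧ ¬x0)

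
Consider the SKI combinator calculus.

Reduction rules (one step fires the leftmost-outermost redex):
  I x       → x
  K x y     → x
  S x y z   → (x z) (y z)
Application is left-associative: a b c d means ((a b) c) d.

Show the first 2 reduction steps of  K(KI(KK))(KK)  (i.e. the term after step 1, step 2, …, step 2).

Answer: after 2 steps: I

Derivation:
  start: K(KI(KK))(KK)
  step 1: KI(KK)
  step 2: I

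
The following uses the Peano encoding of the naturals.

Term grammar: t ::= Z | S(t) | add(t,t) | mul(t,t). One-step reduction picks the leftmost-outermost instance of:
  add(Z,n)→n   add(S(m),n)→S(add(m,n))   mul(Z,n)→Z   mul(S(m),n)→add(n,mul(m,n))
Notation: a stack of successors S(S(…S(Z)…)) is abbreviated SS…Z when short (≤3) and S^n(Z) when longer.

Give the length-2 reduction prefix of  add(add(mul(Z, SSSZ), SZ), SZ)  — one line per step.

Answer: after 2 steps: add(SZ, SZ)

Reduction:
  start: add(add(mul(Z, SSSZ), SZ), SZ)
  →1  add(add(Z, SZ), SZ)
  →2  add(SZ, SZ)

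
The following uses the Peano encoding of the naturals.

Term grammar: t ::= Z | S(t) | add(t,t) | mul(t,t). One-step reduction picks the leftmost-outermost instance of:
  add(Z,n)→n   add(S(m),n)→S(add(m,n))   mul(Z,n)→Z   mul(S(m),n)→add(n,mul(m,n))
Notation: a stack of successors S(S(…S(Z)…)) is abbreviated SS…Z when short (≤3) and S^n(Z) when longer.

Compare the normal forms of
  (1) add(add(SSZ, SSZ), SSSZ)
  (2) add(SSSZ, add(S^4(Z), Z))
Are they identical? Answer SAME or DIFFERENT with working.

Term A:
  start: add(add(SSZ, SSZ), SSSZ)
  →1  add(S(add(SZ, SSZ)), SSSZ)
  →2  S(add(add(SZ, SSZ), SSSZ))
  →3  S(add(S(add(Z, SSZ)), SSSZ))
  →4  S(S(add(add(Z, SSZ), SSSZ)))
  →5  S(S(add(SSZ, SSSZ)))
  →6  S(S(S(add(SZ, SSSZ))))
  →7  S(S(S(S(add(Z, SSSZ)))))
  →8  S^7(Z)

Term B:
  start: add(SSSZ, add(S^4(Z), Z))
  →1  S(add(SSZ, add(S^4(Z), Z)))
  →2  S(S(add(SZ, add(S^4(Z), Z))))
  →3  S(S(S(add(Z, add(S^4(Z), Z)))))
  →4  S(S(S(add(S^4(Z), Z))))
  →5  S(S(S(S(add(SSSZ, Z)))))
  →6  S(S(S(S(S(add(SSZ, Z))))))
  →7  S(S(S(S(S(S(add(SZ, Z)))))))
  →8  S(S(S(S(S(S(S(add(Z, Z))))))))
  →9  S^7(Z)

Answer: SAME — A ⇓ S^7(Z), B ⇓ S^7(Z)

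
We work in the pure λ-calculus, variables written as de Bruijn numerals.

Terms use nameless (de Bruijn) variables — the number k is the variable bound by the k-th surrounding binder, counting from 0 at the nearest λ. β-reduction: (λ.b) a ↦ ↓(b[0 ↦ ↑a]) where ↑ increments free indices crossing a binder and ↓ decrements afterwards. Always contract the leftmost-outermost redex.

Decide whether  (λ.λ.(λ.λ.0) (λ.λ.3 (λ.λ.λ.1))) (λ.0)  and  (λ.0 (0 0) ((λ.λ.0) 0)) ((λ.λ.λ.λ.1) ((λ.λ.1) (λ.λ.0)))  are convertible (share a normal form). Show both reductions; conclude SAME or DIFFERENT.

Answer: SAME — A ⇓ λ.λ.0, B ⇓ λ.λ.0

Working:
Term A:
  start: (λ.λ.(λ.λ.0) (λ.λ.3 (λ.λ.λ.1))) (λ.0)
  [1] λ.(λ.λ.0) (λ.λ.(λ.0) (λ.λ.λ.1))
  [2] λ.λ.0

Term B:
  start: (λ.0 (0 0) ((λ.λ.0) 0)) ((λ.λ.λ.λ.1) ((λ.λ.1) (λ.λ.0)))
  [1] (λ.λ.λ.λ.1) ((λ.λ.1) (λ.λ.0)) ((λ.λ.λ.λ.1) ((λ.λ.1) (λ.λ.0)) ((λ.λ.λ.λ.1) ((λ.λ.1) (λ.λ.0)))) ((λ.λ.0) ((λ.λ.λ.λ.1) ((λ.λ.1) (λ.λ.0))))
  [2] (λ.λ.λ.1) ((λ.λ.λ.λ.1) ((λ.λ.1) (λ.λ.0)) ((λ.λ.λ.λ.1) ((λ.λ.1) (λ.λ.0)))) ((λ.λ.0) ((λ.λ.λ.λ.1) ((λ.λ.1) (λ.λ.0))))
  [3] (λ.λ.1) ((λ.λ.0) ((λ.λ.λ.λ.1) ((λ.λ.1) (λ.λ.0))))
  [4] λ.(λ.λ.0) ((λ.λ.λ.λ.1) ((λ.λ.1) (λ.λ.0)))
  [5] λ.λ.0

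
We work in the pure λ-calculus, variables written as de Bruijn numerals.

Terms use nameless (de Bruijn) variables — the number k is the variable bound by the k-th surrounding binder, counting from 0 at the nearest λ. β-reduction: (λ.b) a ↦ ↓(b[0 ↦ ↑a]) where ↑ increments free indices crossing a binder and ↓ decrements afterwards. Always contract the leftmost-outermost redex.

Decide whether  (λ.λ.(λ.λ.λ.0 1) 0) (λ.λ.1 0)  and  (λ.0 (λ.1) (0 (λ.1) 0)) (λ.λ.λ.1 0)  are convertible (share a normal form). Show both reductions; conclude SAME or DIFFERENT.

Term A:
  start: (λ.λ.(λ.λ.λ.0 1) 0) (λ.λ.1 0)
  step 1: λ.(λ.λ.λ.0 1) 0
  step 2: λ.λ.λ.0 1

Term B:
  start: (λ.0 (λ.1) (0 (λ.1) 0)) (λ.λ.λ.1 0)
  step 1: (λ.λ.λ.1 0) (λ.λ.λ.λ.1 0) ((λ.λ.λ.1 0) (λ.λ.λ.λ.1 0) (λ.λ.λ.1 0))
  step 2: (λ.λ.1 0) ((λ.λ.λ.1 0) (λ.λ.λ.λ.1 0) (λ.λ.λ.1 0))
  step 3: λ.(λ.λ.λ.1 0) (λ.λ.λ.λ.1 0) (λ.λ.λ.1 0) 0
  step 4: λ.(λ.λ.1 0) (λ.λ.λ.1 0) 0
  step 5: λ.(λ.(λ.λ.λ.1 0) 0) 0
  step 6: λ.(λ.λ.λ.1 0) 0
  step 7: λ.λ.λ.1 0

Answer: DIFFERENT — A ⇓ λ.λ.λ.0 1, B ⇓ λ.λ.λ.1 0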